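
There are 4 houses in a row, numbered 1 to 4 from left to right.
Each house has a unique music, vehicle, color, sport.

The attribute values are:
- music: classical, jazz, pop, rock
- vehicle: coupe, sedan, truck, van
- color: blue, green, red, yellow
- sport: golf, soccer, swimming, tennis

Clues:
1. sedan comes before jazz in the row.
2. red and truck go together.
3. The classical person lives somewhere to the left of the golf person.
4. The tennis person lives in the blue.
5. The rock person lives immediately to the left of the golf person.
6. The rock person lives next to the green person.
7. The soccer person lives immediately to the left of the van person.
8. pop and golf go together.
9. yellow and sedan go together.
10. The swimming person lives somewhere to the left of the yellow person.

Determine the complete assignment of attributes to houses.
Solution:

House | Music | Vehicle | Color | Sport
---------------------------------------
  1   | classical | truck | red | swimming
  2   | rock | sedan | yellow | soccer
  3   | pop | van | green | golf
  4   | jazz | coupe | blue | tennis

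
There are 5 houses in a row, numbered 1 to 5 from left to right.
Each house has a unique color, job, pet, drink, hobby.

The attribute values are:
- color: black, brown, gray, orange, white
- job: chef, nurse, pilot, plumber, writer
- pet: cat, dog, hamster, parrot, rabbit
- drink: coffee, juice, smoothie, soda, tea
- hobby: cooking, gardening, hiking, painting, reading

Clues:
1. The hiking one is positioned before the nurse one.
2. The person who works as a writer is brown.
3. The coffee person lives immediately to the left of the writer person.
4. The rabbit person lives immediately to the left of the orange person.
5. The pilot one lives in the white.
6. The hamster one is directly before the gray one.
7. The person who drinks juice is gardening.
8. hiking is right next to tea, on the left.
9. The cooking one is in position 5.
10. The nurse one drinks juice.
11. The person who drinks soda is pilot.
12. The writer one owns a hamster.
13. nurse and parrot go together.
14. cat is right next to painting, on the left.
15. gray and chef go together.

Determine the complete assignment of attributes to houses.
Solution:

House | Color | Job | Pet | Drink | Hobby
-----------------------------------------
  1   | black | plumber | cat | coffee | hiking
  2   | brown | writer | hamster | tea | painting
  3   | gray | chef | rabbit | smoothie | reading
  4   | orange | nurse | parrot | juice | gardening
  5   | white | pilot | dog | soda | cooking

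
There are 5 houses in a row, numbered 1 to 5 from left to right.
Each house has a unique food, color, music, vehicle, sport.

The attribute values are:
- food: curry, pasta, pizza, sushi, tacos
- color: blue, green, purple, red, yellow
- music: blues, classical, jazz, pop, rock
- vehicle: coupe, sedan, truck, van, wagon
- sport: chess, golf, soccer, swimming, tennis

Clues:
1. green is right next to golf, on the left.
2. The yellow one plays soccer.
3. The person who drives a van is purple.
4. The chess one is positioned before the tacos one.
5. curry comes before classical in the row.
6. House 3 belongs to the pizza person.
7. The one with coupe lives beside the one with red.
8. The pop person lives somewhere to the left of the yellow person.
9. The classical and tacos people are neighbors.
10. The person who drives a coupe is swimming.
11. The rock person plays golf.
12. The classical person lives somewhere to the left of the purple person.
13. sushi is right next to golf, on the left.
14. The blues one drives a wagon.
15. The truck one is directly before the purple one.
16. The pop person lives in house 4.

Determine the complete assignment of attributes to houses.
Solution:

House | Food | Color | Music | Vehicle | Sport
----------------------------------------------
  1   | sushi | green | jazz | coupe | swimming
  2   | curry | red | rock | sedan | golf
  3   | pizza | blue | classical | truck | chess
  4   | tacos | purple | pop | van | tennis
  5   | pasta | yellow | blues | wagon | soccer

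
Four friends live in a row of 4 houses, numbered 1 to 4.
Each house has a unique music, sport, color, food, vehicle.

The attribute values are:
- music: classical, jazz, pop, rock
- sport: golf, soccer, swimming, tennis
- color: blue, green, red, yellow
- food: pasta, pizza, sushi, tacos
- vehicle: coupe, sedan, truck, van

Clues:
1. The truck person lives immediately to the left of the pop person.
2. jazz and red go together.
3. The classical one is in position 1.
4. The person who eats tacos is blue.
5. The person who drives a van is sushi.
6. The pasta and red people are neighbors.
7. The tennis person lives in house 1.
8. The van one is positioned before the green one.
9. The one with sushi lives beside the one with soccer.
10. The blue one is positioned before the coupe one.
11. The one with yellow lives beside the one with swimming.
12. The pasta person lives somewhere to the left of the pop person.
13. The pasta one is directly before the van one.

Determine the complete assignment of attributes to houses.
Solution:

House | Music | Sport | Color | Food | Vehicle
----------------------------------------------
  1   | classical | tennis | yellow | pasta | sedan
  2   | jazz | swimming | red | sushi | van
  3   | rock | soccer | blue | tacos | truck
  4   | pop | golf | green | pizza | coupe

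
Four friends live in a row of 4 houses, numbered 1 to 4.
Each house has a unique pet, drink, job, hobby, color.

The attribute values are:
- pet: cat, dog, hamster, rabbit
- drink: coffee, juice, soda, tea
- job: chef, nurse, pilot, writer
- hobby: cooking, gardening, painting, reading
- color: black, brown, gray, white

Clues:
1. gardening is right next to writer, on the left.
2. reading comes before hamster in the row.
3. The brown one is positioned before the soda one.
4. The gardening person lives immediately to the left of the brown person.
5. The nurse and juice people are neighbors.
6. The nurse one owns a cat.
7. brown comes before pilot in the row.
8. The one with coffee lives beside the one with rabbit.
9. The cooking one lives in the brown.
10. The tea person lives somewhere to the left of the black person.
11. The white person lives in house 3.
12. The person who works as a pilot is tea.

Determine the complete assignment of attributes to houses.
Solution:

House | Pet | Drink | Job | Hobby | Color
-----------------------------------------
  1   | cat | coffee | nurse | gardening | gray
  2   | rabbit | juice | writer | cooking | brown
  3   | dog | tea | pilot | reading | white
  4   | hamster | soda | chef | painting | black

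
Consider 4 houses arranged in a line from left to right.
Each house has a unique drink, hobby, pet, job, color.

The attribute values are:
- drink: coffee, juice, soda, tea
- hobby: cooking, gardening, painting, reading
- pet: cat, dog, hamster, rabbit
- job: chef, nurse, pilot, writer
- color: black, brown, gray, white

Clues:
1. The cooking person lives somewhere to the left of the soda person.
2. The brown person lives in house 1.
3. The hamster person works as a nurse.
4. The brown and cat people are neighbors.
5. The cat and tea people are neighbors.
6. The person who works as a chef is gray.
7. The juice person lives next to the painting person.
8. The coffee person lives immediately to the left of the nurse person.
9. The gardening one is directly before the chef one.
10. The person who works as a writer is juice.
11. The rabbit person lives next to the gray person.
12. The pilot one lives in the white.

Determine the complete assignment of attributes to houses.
Solution:

House | Drink | Hobby | Pet | Job | Color
-----------------------------------------
  1   | juice | gardening | rabbit | writer | brown
  2   | coffee | painting | cat | chef | gray
  3   | tea | cooking | hamster | nurse | black
  4   | soda | reading | dog | pilot | white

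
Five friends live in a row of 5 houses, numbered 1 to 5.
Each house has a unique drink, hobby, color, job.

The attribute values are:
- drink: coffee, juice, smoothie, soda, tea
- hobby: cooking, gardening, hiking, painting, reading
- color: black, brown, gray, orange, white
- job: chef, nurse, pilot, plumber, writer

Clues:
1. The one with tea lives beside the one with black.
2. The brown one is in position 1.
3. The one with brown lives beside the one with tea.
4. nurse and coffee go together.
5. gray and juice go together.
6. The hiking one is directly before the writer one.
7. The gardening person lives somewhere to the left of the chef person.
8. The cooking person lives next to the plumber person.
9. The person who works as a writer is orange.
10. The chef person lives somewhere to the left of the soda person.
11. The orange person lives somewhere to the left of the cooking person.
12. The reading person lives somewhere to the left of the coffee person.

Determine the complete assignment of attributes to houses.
Solution:

House | Drink | Hobby | Color | Job
-----------------------------------
  1   | smoothie | hiking | brown | pilot
  2   | tea | reading | orange | writer
  3   | coffee | gardening | black | nurse
  4   | juice | cooking | gray | chef
  5   | soda | painting | white | plumber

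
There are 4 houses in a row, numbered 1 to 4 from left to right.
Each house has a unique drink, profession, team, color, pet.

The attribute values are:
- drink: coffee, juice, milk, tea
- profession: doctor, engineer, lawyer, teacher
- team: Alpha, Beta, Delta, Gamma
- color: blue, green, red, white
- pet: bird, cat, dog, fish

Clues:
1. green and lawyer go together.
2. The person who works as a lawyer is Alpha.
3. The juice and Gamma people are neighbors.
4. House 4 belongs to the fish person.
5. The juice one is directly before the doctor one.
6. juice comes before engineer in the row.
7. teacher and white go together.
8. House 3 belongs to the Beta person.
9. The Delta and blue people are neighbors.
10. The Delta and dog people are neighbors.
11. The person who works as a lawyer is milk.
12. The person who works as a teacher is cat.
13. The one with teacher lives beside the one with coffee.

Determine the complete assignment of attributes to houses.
Solution:

House | Drink | Profession | Team | Color | Pet
-----------------------------------------------
  1   | juice | teacher | Delta | white | cat
  2   | coffee | doctor | Gamma | blue | dog
  3   | tea | engineer | Beta | red | bird
  4   | milk | lawyer | Alpha | green | fish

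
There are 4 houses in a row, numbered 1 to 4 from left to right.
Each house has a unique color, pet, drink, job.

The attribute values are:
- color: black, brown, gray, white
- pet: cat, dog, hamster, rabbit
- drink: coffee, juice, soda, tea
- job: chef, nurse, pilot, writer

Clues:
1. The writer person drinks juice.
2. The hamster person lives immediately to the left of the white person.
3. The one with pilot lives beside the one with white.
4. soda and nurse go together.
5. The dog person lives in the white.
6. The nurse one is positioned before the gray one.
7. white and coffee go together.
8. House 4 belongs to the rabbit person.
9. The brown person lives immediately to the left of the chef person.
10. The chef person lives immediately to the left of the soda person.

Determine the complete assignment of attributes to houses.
Solution:

House | Color | Pet | Drink | Job
---------------------------------
  1   | brown | hamster | tea | pilot
  2   | white | dog | coffee | chef
  3   | black | cat | soda | nurse
  4   | gray | rabbit | juice | writer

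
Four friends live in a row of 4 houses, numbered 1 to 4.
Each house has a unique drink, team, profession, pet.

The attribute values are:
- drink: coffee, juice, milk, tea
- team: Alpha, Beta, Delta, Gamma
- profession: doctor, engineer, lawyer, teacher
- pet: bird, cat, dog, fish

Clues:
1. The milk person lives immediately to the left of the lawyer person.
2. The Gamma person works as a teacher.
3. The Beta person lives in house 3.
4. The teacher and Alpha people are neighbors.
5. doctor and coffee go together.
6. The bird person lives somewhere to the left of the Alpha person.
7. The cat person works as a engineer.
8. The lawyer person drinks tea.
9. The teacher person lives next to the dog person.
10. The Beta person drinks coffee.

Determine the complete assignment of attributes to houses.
Solution:

House | Drink | Team | Profession | Pet
---------------------------------------
  1   | milk | Gamma | teacher | bird
  2   | tea | Alpha | lawyer | dog
  3   | coffee | Beta | doctor | fish
  4   | juice | Delta | engineer | cat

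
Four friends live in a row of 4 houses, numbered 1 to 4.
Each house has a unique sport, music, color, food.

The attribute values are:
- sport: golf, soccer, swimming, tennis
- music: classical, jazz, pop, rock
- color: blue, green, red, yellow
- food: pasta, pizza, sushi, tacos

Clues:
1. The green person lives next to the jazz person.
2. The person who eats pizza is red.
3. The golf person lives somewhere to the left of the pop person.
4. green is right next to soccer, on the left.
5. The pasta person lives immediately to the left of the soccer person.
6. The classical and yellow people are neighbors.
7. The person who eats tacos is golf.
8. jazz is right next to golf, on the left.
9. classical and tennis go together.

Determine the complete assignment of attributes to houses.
Solution:

House | Sport | Music | Color | Food
------------------------------------
  1   | tennis | classical | green | pasta
  2   | soccer | jazz | yellow | sushi
  3   | golf | rock | blue | tacos
  4   | swimming | pop | red | pizza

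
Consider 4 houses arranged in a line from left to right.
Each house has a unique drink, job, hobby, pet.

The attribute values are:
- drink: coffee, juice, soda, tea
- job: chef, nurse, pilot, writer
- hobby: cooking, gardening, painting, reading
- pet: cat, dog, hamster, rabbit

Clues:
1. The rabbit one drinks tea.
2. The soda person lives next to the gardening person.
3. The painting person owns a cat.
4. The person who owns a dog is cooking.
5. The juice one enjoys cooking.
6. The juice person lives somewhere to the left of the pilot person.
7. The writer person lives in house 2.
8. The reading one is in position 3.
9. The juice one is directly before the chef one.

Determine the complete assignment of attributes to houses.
Solution:

House | Drink | Job | Hobby | Pet
---------------------------------
  1   | coffee | nurse | painting | cat
  2   | juice | writer | cooking | dog
  3   | soda | chef | reading | hamster
  4   | tea | pilot | gardening | rabbit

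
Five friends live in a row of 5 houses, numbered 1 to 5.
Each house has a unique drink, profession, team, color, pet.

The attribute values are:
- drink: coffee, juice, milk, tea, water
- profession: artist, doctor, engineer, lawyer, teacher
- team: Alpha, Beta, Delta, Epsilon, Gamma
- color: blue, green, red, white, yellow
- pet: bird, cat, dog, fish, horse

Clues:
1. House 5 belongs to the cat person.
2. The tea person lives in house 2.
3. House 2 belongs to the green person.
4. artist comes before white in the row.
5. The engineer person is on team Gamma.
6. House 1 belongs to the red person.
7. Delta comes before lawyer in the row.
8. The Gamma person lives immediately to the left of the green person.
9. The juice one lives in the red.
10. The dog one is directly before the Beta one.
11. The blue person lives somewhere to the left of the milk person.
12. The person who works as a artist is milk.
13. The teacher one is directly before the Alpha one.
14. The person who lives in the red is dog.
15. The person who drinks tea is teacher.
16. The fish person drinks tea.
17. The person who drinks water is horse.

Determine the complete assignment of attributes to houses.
Solution:

House | Drink | Profession | Team | Color | Pet
-----------------------------------------------
  1   | juice | engineer | Gamma | red | dog
  2   | tea | teacher | Beta | green | fish
  3   | water | doctor | Alpha | blue | horse
  4   | milk | artist | Delta | yellow | bird
  5   | coffee | lawyer | Epsilon | white | cat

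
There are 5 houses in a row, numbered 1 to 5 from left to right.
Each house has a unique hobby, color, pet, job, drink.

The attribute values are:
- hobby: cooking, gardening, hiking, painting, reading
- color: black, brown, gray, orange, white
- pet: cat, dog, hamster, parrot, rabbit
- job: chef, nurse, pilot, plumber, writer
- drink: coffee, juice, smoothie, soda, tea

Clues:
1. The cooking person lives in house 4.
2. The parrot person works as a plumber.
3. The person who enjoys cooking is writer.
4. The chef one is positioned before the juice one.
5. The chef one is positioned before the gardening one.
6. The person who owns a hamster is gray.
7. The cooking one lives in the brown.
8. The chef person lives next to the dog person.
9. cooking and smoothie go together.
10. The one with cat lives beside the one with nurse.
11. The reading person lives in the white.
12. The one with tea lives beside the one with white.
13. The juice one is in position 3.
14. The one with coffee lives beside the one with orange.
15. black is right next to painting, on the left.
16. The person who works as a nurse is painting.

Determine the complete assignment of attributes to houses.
Solution:

House | Hobby | Color | Pet | Job | Drink
-----------------------------------------
  1   | hiking | black | cat | chef | coffee
  2   | painting | orange | dog | nurse | tea
  3   | reading | white | parrot | plumber | juice
  4   | cooking | brown | rabbit | writer | smoothie
  5   | gardening | gray | hamster | pilot | soda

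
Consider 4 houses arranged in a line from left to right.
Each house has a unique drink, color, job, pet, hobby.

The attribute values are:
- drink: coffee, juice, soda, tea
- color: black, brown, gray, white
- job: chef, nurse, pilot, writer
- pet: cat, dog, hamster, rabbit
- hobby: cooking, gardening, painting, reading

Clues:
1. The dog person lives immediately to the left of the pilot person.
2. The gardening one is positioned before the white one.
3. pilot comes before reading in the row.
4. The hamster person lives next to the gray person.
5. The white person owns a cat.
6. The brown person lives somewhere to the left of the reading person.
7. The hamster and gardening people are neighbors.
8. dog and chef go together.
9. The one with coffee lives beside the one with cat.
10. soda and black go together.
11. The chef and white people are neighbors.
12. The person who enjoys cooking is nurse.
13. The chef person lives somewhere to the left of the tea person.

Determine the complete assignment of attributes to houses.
Solution:

House | Drink | Color | Job | Pet | Hobby
-----------------------------------------
  1   | juice | brown | nurse | hamster | cooking
  2   | coffee | gray | chef | dog | gardening
  3   | tea | white | pilot | cat | painting
  4   | soda | black | writer | rabbit | reading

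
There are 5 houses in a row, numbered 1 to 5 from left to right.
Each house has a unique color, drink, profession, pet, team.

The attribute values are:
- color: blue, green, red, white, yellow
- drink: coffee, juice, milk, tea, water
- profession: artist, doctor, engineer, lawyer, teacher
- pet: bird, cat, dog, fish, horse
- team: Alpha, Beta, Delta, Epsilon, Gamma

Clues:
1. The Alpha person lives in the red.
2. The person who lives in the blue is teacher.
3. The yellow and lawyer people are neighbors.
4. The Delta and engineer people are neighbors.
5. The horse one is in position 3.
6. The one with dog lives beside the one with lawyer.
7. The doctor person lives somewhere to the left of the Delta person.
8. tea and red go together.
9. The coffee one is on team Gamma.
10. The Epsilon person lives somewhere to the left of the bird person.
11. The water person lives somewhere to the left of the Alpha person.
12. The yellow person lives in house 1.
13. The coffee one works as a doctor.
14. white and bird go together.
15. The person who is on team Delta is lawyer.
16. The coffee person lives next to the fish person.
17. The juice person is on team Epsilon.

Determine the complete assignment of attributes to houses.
Solution:

House | Color | Drink | Profession | Pet | Team
-----------------------------------------------
  1   | yellow | coffee | doctor | dog | Gamma
  2   | green | water | lawyer | fish | Delta
  3   | red | tea | engineer | horse | Alpha
  4   | blue | juice | teacher | cat | Epsilon
  5   | white | milk | artist | bird | Beta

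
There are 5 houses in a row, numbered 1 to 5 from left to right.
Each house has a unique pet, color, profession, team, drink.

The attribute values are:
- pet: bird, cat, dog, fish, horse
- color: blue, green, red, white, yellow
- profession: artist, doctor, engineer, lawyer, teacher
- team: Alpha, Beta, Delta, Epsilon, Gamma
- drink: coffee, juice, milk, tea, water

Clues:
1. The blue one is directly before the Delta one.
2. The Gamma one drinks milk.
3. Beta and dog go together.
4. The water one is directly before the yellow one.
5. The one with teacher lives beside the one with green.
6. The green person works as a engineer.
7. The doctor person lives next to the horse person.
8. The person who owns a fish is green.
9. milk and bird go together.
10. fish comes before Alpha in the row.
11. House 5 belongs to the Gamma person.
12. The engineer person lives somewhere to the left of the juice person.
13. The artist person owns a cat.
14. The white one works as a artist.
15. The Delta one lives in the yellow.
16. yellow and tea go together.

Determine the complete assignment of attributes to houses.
Solution:

House | Pet | Color | Profession | Team | Drink
-----------------------------------------------
  1   | dog | blue | doctor | Beta | water
  2   | horse | yellow | teacher | Delta | tea
  3   | fish | green | engineer | Epsilon | coffee
  4   | cat | white | artist | Alpha | juice
  5   | bird | red | lawyer | Gamma | milk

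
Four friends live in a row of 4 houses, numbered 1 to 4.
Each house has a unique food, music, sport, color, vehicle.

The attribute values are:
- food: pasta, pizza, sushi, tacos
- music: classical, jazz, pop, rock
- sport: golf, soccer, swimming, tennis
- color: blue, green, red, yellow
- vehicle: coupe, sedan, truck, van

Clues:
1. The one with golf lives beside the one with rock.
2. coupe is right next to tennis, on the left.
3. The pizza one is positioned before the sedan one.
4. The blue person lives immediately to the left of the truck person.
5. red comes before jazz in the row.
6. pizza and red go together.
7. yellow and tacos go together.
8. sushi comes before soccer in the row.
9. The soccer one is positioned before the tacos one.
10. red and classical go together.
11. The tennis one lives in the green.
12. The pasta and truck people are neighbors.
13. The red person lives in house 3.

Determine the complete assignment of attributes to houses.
Solution:

House | Food | Music | Sport | Color | Vehicle
----------------------------------------------
  1   | pasta | pop | golf | blue | coupe
  2   | sushi | rock | tennis | green | truck
  3   | pizza | classical | soccer | red | van
  4   | tacos | jazz | swimming | yellow | sedan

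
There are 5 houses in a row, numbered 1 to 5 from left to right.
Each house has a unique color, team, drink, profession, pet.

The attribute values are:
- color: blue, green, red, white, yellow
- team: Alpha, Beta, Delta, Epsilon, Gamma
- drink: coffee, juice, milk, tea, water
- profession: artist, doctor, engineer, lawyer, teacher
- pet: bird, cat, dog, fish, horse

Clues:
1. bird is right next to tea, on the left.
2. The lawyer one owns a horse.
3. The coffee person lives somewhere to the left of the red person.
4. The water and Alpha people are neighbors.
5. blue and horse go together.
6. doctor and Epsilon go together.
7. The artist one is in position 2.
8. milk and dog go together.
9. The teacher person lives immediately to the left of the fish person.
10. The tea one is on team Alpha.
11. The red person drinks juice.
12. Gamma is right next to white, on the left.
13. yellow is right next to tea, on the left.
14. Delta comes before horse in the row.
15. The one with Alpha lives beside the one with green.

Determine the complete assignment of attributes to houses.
Solution:

House | Color | Team | Drink | Profession | Pet
-----------------------------------------------
  1   | yellow | Gamma | water | teacher | bird
  2   | white | Alpha | tea | artist | fish
  3   | green | Delta | milk | engineer | dog
  4   | blue | Beta | coffee | lawyer | horse
  5   | red | Epsilon | juice | doctor | cat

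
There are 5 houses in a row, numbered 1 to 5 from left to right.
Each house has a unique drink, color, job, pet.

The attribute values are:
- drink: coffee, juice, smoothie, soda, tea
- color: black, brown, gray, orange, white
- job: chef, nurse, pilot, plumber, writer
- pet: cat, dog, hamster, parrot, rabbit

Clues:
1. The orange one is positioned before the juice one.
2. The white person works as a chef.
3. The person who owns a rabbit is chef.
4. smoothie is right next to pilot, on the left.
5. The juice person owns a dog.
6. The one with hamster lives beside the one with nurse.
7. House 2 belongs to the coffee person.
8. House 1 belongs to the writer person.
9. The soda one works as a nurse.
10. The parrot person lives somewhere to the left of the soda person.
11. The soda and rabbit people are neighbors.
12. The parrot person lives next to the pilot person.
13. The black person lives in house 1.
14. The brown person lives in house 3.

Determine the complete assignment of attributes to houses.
Solution:

House | Drink | Color | Job | Pet
---------------------------------
  1   | smoothie | black | writer | parrot
  2   | coffee | orange | pilot | hamster
  3   | soda | brown | nurse | cat
  4   | tea | white | chef | rabbit
  5   | juice | gray | plumber | dog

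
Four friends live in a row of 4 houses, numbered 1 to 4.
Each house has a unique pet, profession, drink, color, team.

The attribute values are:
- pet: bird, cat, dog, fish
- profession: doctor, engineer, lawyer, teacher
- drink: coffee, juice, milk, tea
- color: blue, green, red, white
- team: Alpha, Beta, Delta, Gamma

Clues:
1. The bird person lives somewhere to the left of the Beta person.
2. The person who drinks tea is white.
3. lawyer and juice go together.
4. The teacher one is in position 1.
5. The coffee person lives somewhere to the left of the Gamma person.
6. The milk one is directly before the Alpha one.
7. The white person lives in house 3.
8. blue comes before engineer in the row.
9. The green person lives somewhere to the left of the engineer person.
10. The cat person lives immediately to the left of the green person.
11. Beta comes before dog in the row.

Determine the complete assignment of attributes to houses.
Solution:

House | Pet | Profession | Drink | Color | Team
-----------------------------------------------
  1   | cat | teacher | milk | blue | Delta
  2   | bird | doctor | coffee | green | Alpha
  3   | fish | engineer | tea | white | Beta
  4   | dog | lawyer | juice | red | Gamma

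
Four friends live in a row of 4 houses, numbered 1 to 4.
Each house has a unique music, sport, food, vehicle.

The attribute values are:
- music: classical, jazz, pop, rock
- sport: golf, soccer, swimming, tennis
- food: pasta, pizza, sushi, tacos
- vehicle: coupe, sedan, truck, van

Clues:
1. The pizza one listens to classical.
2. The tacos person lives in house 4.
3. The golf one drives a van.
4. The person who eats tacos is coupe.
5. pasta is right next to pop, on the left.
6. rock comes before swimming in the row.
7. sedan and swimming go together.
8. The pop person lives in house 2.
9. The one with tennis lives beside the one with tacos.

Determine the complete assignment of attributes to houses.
Solution:

House | Music | Sport | Food | Vehicle
--------------------------------------
  1   | rock | golf | pasta | van
  2   | pop | swimming | sushi | sedan
  3   | classical | tennis | pizza | truck
  4   | jazz | soccer | tacos | coupe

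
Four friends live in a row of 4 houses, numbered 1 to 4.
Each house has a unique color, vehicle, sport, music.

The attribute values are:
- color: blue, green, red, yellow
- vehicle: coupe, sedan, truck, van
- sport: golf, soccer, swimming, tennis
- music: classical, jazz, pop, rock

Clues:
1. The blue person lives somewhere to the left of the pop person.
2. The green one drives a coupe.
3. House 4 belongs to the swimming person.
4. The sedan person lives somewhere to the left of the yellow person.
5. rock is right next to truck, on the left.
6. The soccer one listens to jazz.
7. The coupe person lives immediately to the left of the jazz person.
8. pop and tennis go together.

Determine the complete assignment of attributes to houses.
Solution:

House | Color | Vehicle | Sport | Music
---------------------------------------
  1   | green | coupe | golf | rock
  2   | blue | truck | soccer | jazz
  3   | red | sedan | tennis | pop
  4   | yellow | van | swimming | classical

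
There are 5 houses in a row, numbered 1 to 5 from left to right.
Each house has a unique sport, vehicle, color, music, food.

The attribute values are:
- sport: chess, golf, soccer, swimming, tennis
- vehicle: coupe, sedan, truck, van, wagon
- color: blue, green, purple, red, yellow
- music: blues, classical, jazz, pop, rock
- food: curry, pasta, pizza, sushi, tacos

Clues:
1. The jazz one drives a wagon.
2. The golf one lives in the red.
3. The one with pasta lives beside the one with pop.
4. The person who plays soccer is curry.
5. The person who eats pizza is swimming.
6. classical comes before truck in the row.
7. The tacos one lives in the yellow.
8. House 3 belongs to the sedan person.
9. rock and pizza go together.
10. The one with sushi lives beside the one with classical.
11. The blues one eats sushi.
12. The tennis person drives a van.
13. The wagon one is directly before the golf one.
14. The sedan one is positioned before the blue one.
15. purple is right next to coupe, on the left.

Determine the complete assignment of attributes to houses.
Solution:

House | Sport | Vehicle | Color | Music | Food
----------------------------------------------
  1   | soccer | wagon | purple | jazz | curry
  2   | golf | coupe | red | blues | sushi
  3   | chess | sedan | green | classical | pasta
  4   | tennis | van | yellow | pop | tacos
  5   | swimming | truck | blue | rock | pizza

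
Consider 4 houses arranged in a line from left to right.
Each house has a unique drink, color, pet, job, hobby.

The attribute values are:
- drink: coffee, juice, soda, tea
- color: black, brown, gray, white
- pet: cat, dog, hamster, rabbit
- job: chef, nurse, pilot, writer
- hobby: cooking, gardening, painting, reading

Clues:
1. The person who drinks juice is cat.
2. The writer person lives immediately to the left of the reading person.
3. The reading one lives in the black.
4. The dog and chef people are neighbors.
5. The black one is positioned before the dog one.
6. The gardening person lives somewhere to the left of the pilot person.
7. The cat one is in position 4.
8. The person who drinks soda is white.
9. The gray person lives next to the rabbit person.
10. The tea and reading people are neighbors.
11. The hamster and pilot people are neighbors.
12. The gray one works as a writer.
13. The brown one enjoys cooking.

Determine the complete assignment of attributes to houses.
Solution:

House | Drink | Color | Pet | Job | Hobby
-----------------------------------------
  1   | tea | gray | hamster | writer | gardening
  2   | coffee | black | rabbit | pilot | reading
  3   | soda | white | dog | nurse | painting
  4   | juice | brown | cat | chef | cooking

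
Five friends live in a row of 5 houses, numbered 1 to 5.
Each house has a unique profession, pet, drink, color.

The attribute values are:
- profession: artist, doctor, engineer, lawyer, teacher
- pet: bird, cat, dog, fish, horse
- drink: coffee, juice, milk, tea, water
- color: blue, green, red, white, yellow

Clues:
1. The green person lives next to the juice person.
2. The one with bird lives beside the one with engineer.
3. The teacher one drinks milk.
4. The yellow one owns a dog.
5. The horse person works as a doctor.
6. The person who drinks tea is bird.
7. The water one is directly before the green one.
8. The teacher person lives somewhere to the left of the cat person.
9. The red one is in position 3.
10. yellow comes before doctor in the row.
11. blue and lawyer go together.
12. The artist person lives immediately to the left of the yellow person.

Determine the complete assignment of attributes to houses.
Solution:

House | Profession | Pet | Drink | Color
----------------------------------------
  1   | artist | bird | tea | white
  2   | engineer | dog | coffee | yellow
  3   | doctor | horse | water | red
  4   | teacher | fish | milk | green
  5   | lawyer | cat | juice | blue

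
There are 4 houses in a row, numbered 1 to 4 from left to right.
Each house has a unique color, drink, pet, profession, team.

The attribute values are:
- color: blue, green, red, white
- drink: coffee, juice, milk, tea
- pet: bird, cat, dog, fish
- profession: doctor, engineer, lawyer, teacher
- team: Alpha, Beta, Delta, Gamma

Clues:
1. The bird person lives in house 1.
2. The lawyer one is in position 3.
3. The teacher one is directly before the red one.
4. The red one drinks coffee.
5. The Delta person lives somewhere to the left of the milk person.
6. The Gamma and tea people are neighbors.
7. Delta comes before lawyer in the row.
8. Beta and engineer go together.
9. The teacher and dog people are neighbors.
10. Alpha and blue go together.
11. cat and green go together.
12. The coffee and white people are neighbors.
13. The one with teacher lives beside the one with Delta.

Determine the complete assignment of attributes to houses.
Solution:

House | Color | Drink | Pet | Profession | Team
-----------------------------------------------
  1   | blue | juice | bird | teacher | Alpha
  2   | red | coffee | dog | doctor | Delta
  3   | white | milk | fish | lawyer | Gamma
  4   | green | tea | cat | engineer | Beta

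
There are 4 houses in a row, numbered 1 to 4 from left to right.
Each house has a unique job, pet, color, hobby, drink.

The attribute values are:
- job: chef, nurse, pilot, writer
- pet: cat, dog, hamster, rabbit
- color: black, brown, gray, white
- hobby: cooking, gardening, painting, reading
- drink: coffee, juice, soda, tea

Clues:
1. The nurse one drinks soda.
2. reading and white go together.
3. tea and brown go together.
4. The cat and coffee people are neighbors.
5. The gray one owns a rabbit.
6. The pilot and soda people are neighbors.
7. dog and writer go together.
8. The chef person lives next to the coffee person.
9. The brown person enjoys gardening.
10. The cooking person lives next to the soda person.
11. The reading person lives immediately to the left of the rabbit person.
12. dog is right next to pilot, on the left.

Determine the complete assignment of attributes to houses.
Solution:

House | Job | Pet | Color | Hobby | Drink
-----------------------------------------
  1   | chef | cat | brown | gardening | tea
  2   | writer | dog | white | reading | coffee
  3   | pilot | rabbit | gray | cooking | juice
  4   | nurse | hamster | black | painting | soda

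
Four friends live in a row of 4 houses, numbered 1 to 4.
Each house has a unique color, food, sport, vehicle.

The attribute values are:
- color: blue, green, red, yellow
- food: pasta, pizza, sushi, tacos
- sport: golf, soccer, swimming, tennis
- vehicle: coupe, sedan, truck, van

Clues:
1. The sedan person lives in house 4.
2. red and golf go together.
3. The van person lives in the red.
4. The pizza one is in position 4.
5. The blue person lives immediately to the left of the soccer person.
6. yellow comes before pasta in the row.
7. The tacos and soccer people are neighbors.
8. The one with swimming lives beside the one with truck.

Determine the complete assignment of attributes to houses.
Solution:

House | Color | Food | Sport | Vehicle
--------------------------------------
  1   | blue | tacos | swimming | coupe
  2   | yellow | sushi | soccer | truck
  3   | red | pasta | golf | van
  4   | green | pizza | tennis | sedan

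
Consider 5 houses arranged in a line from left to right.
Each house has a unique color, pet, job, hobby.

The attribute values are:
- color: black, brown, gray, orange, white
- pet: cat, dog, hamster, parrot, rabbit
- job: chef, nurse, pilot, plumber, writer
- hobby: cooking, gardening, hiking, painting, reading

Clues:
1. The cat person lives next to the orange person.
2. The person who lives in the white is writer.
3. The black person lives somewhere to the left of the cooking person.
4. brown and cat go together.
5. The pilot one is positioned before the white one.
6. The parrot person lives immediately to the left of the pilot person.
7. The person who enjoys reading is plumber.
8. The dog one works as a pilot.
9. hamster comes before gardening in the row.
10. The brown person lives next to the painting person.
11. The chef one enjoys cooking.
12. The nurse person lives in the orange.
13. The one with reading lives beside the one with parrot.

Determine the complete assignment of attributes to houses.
Solution:

House | Color | Pet | Job | Hobby
---------------------------------
  1   | brown | cat | plumber | reading
  2   | orange | parrot | nurse | painting
  3   | black | dog | pilot | hiking
  4   | gray | hamster | chef | cooking
  5   | white | rabbit | writer | gardening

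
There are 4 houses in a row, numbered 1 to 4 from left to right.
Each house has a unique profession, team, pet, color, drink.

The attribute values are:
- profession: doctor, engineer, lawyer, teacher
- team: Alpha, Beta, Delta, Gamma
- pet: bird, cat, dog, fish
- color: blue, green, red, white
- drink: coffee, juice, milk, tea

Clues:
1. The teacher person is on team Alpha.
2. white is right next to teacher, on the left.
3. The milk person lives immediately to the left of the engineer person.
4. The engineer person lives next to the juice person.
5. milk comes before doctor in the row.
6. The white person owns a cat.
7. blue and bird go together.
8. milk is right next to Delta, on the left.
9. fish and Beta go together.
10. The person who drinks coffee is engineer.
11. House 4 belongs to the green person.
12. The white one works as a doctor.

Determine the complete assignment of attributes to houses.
Solution:

House | Profession | Team | Pet | Color | Drink
-----------------------------------------------
  1   | lawyer | Beta | fish | red | milk
  2   | engineer | Delta | bird | blue | coffee
  3   | doctor | Gamma | cat | white | juice
  4   | teacher | Alpha | dog | green | tea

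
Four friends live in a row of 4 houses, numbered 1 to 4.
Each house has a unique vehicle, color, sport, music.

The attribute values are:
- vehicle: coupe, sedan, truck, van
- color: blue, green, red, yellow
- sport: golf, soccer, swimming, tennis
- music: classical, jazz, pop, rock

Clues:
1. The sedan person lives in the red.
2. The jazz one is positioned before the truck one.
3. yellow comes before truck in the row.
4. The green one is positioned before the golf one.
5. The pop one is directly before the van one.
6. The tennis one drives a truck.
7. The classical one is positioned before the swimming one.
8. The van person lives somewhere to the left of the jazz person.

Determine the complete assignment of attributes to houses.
Solution:

House | Vehicle | Color | Sport | Music
---------------------------------------
  1   | coupe | green | soccer | pop
  2   | van | yellow | golf | classical
  3   | sedan | red | swimming | jazz
  4   | truck | blue | tennis | rock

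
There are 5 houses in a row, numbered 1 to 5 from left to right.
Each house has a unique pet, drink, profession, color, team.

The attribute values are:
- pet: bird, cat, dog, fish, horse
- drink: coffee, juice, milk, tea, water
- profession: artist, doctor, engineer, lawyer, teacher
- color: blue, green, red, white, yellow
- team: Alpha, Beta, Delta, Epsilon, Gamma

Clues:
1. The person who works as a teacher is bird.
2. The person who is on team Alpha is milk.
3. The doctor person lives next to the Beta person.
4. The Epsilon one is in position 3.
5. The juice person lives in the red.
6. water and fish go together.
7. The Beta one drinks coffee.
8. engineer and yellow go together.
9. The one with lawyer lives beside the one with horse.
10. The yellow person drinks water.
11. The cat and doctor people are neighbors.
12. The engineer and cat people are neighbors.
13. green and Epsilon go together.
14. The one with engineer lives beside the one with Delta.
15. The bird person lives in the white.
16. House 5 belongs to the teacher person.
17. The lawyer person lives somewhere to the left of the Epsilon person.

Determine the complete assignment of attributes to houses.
Solution:

House | Pet | Drink | Profession | Color | Team
-----------------------------------------------
  1   | fish | water | engineer | yellow | Gamma
  2   | cat | juice | lawyer | red | Delta
  3   | horse | tea | doctor | green | Epsilon
  4   | dog | coffee | artist | blue | Beta
  5   | bird | milk | teacher | white | Alpha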